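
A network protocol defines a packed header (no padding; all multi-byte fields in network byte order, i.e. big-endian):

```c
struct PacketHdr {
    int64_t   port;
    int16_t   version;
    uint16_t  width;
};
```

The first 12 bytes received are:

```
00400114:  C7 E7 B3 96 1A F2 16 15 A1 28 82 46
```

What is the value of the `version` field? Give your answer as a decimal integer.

-24280

`version` follows `port` (8 bytes), so it starts at byte offset 8 and occupies 2 bytes.
Bytes at offsets 8..9: A1 28.
Big-endian: lowest address holds the most-significant byte.
The bytes are already most-significant first: 0xA128.
Top bit is set, so as a signed 16-bit value this is 0xA128 − 2^16 = -24280.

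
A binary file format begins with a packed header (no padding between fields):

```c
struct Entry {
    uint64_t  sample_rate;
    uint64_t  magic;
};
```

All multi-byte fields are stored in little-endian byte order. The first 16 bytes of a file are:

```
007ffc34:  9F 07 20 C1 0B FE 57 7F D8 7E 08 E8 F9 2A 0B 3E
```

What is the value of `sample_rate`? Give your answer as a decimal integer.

`sample_rate` is the first field, at byte offset 0, occupying 8 bytes.
Bytes at offsets 0..7: 9F 07 20 C1 0B FE 57 7F.
Little-endian stores the least-significant byte at the lowest address.
Reassemble most-significant byte first: 7F 57 FE 0B C1 20 07 9F → 0x7F57FE0BC120079F.
0x7F57FE0BC120079F = 9176082092228872095.

9176082092228872095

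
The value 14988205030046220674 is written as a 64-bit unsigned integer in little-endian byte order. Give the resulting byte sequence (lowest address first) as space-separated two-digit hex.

14988205030046220674 in hexadecimal, padded to 64 bits, is 0xD000CD105CA0C182.
Split into bytes (most-significant first): D0 00 CD 10 5C A0 C1 82.
Little-endian stores the least-significant byte at the lowest address.
So at ascending addresses the bytes are 82 C1 A0 5C 10 CD 00 D0.

82 C1 A0 5C 10 CD 00 D0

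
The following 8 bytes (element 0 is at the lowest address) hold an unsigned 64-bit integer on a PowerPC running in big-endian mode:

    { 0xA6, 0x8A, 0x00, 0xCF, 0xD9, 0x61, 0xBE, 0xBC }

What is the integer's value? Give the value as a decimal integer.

12000405049787399868

Big-endian: lowest address holds the most-significant byte.
The bytes are already most-significant first: 0xA68A00CFD961BEBC.
0xA68A00CFD961BEBC = 12000405049787399868.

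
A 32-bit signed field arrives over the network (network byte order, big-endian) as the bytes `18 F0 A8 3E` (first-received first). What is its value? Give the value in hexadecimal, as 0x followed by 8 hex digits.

0x18F0A83E

In big-endian order the high byte comes first in memory.
The bytes are already most-significant first: 0x18F0A83E.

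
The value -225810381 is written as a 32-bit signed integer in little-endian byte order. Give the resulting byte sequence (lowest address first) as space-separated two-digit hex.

33 68 8A F2

Two's complement of -225810381 in 32 bits: 225810381 = 0x0D7597CD; invert → 0xF28A6832; add 1 → 0xF28A6833.
Split into bytes (most-significant first): F2 8A 68 33.
Little-endian stores the least-significant byte at the lowest address.
So at ascending addresses the bytes are 33 68 8A F2.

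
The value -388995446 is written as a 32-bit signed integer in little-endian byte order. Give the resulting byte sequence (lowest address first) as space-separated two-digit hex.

8A 66 D0 E8

Two's complement of -388995446 in 32 bits: 388995446 = 0x172F9976; invert → 0xE8D06689; add 1 → 0xE8D0668A.
Split into bytes (most-significant first): E8 D0 66 8A.
In little-endian order the low byte comes first in memory.
So at ascending addresses the bytes are 8A 66 D0 E8.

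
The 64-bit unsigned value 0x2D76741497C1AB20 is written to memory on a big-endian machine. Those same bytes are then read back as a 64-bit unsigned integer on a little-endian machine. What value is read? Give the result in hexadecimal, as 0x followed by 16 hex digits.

Stored big-endian, the bytes at ascending addresses are 2D 76 74 14 97 C1 AB 20.
Read back as little-endian, the first byte is least significant, giving 0x20ABC1971474762D.

0x20ABC1971474762D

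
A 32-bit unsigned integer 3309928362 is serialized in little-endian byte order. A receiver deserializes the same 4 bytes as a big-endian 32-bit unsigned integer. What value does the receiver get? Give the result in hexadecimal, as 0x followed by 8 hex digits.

3309928362 in 32-bit hexadecimal is 0xC5497FAA.
Stored little-endian, the bytes at ascending addresses are AA 7F 49 C5.
Read back as big-endian, the last byte is least significant, giving 0xAA7F49C5.

0xAA7F49C5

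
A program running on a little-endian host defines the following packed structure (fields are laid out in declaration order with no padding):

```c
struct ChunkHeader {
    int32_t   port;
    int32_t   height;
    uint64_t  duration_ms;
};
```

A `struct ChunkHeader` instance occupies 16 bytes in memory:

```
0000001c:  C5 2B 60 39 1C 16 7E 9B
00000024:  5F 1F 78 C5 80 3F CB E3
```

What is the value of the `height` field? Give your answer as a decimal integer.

`height` follows `port` (4 bytes), so it starts at byte offset 4 and occupies 4 bytes.
Bytes at offsets 4..7: 1C 16 7E 9B.
In little-endian order the low byte comes first in memory.
Reassemble most-significant byte first: 9B 7E 16 1C → 0x9B7E161C.
Top bit is set, so as a signed 32-bit value this is 0x9B7E161C − 2^32 = -1686235620.

-1686235620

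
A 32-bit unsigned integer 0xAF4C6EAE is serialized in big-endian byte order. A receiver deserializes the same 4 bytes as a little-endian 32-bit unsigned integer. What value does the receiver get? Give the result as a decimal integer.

Stored big-endian, the bytes at ascending addresses are AF 4C 6E AE.
Read back as little-endian, the first byte is least significant, giving 0xAE6E4CAF.
0xAE6E4CAF = 2926464175.

2926464175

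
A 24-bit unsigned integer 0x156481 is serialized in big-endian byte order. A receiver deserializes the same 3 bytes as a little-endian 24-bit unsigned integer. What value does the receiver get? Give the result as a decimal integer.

8479765

Stored big-endian, the bytes at ascending addresses are 15 64 81.
Read back as little-endian, the first byte is least significant, giving 0x816415.
0x816415 = 8479765.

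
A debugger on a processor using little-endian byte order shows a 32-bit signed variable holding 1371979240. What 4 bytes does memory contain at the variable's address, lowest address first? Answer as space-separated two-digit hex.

1371979240 in hexadecimal, padded to 32 bits, is 0x51C6BDE8.
Split into bytes (most-significant first): 51 C6 BD E8.
Little-endian stores the least-significant byte at the lowest address.
So at ascending addresses the bytes are E8 BD C6 51.

E8 BD C6 51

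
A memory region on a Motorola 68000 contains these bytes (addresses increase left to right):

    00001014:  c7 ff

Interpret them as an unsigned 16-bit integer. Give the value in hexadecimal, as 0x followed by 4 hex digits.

0xC7FF

Big-endian stores the most-significant byte at the lowest address.
The bytes are already most-significant first: 0xC7FF.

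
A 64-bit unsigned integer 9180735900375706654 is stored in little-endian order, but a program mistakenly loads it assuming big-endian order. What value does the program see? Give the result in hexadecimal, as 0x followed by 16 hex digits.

0x1EEC91E6A886687F

9180735900375706654 in 64-bit hexadecimal is 0x7F6886A8E691EC1E.
Stored little-endian, the bytes at ascending addresses are 1E EC 91 E6 A8 86 68 7F.
Read back as big-endian, the last byte is least significant, giving 0x1EEC91E6A886687F.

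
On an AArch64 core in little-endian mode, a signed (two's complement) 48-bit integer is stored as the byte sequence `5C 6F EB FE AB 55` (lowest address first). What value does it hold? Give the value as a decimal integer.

94197204610908

In little-endian order the low byte comes first in memory.
Reassemble most-significant byte first: 55 AB FE EB 6F 5C → 0x55ABFEEB6F5C.
0x55ABFEEB6F5C = 94197204610908.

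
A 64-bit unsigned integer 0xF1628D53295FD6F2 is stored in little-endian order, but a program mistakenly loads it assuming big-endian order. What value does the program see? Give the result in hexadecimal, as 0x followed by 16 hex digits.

Stored little-endian, the bytes at ascending addresses are F2 D6 5F 29 53 8D 62 F1.
Read back as big-endian, the last byte is least significant, giving 0xF2D65F29538D62F1.

0xF2D65F29538D62F1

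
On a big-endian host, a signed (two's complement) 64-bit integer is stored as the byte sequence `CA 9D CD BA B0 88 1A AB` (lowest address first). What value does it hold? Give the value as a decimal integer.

Big-endian: lowest address holds the most-significant byte.
The bytes are already most-significant first: 0xCA9DCDBAB0881AAB.
Top bit is set, so as a signed 64-bit value this is 0xCA9DCDBAB0881AAB − 2^64 = -3846692304995214677.

-3846692304995214677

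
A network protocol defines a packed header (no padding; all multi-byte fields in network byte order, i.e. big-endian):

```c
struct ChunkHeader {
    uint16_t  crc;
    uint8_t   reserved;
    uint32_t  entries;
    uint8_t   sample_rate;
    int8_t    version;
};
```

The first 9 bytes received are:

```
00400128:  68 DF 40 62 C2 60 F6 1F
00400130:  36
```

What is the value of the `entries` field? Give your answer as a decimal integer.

1656905974

`entries` follows `crc` (2 B), `reserved` (1 B), so it starts at offset 2 + 1 = 3 and occupies 4 bytes.
Bytes at offsets 3..6: 62 C2 60 F6.
Big-endian stores the most-significant byte at the lowest address.
The bytes are already most-significant first: 0x62C260F6.
0x62C260F6 = 1656905974.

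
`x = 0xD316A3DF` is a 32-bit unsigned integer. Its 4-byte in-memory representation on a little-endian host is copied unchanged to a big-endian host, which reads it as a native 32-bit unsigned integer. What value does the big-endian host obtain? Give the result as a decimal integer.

Stored little-endian, the bytes at ascending addresses are DF A3 16 D3.
Read back as big-endian, the last byte is least significant, giving 0xDFA316D3.
0xDFA316D3 = 3752007379.

3752007379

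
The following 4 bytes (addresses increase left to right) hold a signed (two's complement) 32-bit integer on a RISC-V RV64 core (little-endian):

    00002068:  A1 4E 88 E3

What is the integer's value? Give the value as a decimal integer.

-477606239

In little-endian order the low byte comes first in memory.
Reassemble most-significant byte first: E3 88 4E A1 → 0xE3884EA1.
Top bit is set, so as a signed 32-bit value this is 0xE3884EA1 − 2^32 = -477606239.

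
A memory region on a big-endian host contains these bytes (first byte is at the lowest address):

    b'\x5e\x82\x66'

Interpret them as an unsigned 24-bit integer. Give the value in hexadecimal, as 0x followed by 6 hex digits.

Big-endian stores the most-significant byte at the lowest address.
The bytes are already most-significant first: 0x5E8266.

0x5E8266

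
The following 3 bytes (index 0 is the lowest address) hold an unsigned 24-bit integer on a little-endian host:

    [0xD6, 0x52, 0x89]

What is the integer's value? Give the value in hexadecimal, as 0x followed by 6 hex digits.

0x8952D6

In little-endian order the low byte comes first in memory.
Reassemble most-significant byte first: 89 52 D6 → 0x8952D6.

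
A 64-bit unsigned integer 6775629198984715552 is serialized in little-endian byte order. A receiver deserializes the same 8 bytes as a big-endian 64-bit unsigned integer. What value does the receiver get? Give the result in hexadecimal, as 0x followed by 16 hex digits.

6775629198984715552 in 64-bit hexadecimal is 0x5E07DEDB8F3F9D20.
Stored little-endian, the bytes at ascending addresses are 20 9D 3F 8F DB DE 07 5E.
Read back as big-endian, the last byte is least significant, giving 0x209D3F8FDBDE075E.

0x209D3F8FDBDE075E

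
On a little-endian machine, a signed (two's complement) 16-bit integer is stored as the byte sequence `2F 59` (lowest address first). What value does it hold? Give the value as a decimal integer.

22831

In little-endian order the low byte comes first in memory.
Reassemble most-significant byte first: 59 2F → 0x592F.
0x592F = 22831.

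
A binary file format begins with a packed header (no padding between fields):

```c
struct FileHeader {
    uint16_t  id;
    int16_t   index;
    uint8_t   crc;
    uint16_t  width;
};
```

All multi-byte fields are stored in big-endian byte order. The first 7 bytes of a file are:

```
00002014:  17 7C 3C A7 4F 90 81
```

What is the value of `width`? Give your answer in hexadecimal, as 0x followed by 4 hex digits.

`width` follows `id` (2 B), `index` (2 B), `crc` (1 B), so it starts at offset 2 + 2 + 1 = 5 and occupies 2 bytes.
Bytes at offsets 5..6: 90 81.
Big-endian stores the most-significant byte at the lowest address.
The bytes are already most-significant first: 0x9081.

0x9081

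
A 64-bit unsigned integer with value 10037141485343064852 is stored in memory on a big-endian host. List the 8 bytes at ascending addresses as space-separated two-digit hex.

8B 4B 17 00 7A 35 C3 14

10037141485343064852 in hexadecimal, padded to 64 bits, is 0x8B4B17007A35C314.
Split into bytes (most-significant first): 8B 4B 17 00 7A 35 C3 14.
In big-endian order the high byte comes first in memory.
So the memory order matches the most-significant-first order: 8B 4B 17 00 7A 35 C3 14.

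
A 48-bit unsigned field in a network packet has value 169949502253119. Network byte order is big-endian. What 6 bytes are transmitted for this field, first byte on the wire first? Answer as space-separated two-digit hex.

9A 91 73 B6 28 3F

169949502253119 in hexadecimal, padded to 48 bits, is 0x9A9173B6283F.
Split into bytes (most-significant first): 9A 91 73 B6 28 3F.
Big-endian: lowest address holds the most-significant byte.
So the memory order matches the most-significant-first order: 9A 91 73 B6 28 3F.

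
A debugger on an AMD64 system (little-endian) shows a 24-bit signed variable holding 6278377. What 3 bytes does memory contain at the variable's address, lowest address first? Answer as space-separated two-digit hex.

6278377 in hexadecimal, padded to 24 bits, is 0x5FCCE9.
Split into bytes (most-significant first): 5F CC E9.
In little-endian order the low byte comes first in memory.
So at ascending addresses the bytes are E9 CC 5F.

E9 CC 5F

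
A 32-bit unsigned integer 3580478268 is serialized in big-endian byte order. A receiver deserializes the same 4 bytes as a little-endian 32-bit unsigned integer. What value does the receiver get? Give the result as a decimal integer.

3580478268 in 32-bit hexadecimal is 0xD569C33C.
Stored big-endian, the bytes at ascending addresses are D5 69 C3 3C.
Read back as little-endian, the first byte is least significant, giving 0x3CC369D5.
0x3CC369D5 = 1019439573.

1019439573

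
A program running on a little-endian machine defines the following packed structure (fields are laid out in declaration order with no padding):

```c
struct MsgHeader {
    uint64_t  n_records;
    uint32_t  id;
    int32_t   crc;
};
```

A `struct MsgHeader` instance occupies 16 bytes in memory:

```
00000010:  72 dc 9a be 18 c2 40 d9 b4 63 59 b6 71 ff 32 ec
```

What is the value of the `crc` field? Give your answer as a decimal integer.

-332202127

`crc` follows `n_records` (8 B), `id` (4 B), so it starts at offset 8 + 4 = 12 and occupies 4 bytes.
Bytes at offsets 12..15: 71 FF 32 EC.
Little-endian stores the least-significant byte at the lowest address.
Reassemble most-significant byte first: EC 32 FF 71 → 0xEC32FF71.
Top bit is set, so as a signed 32-bit value this is 0xEC32FF71 − 2^32 = -332202127.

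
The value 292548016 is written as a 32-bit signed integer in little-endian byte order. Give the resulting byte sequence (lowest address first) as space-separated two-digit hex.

292548016 in hexadecimal, padded to 32 bits, is 0x116FEDB0.
Split into bytes (most-significant first): 11 6F ED B0.
In little-endian order the low byte comes first in memory.
So at ascending addresses the bytes are B0 ED 6F 11.

B0 ED 6F 11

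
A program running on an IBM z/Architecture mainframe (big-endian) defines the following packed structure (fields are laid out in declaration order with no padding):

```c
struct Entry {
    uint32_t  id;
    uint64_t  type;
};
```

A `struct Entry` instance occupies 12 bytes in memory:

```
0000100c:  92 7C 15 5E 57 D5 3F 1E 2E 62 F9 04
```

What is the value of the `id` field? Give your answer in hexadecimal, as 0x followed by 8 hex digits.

0x927C155E

`id` is the first field, at byte offset 0, occupying 4 bytes.
Bytes at offsets 0..3: 92 7C 15 5E.
In big-endian order the high byte comes first in memory.
The bytes are already most-significant first: 0x927C155E.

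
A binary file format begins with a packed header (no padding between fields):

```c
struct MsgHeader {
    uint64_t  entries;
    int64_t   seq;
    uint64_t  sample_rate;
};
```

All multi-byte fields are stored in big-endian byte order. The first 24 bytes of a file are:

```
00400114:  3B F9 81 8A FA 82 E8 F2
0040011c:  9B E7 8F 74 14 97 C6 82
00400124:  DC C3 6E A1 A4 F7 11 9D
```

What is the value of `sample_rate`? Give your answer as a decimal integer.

`sample_rate` follows `entries` (8 B), `seq` (8 B), so it starts at offset 8 + 8 = 16 and occupies 8 bytes.
Bytes at offsets 16..23: DC C3 6E A1 A4 F7 11 9D.
In big-endian order the high byte comes first in memory.
The bytes are already most-significant first: 0xDCC36EA1A4F7119D.
0xDCC36EA1A4F7119D = 15907679949339169181.

15907679949339169181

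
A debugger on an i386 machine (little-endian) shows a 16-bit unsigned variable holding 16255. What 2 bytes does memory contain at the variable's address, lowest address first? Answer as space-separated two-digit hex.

16255 in hexadecimal, padded to 16 bits, is 0x3F7F.
Split into bytes (most-significant first): 3F 7F.
Little-endian: lowest address holds the least-significant byte.
So at ascending addresses the bytes are 7F 3F.

7F 3F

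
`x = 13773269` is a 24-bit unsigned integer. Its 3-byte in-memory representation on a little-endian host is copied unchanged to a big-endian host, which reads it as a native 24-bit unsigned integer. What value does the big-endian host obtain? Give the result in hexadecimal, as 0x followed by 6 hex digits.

13773269 in 24-bit hexadecimal is 0xD229D5.
Stored little-endian, the bytes at ascending addresses are D5 29 D2.
Read back as big-endian, the last byte is least significant, giving 0xD529D2.

0xD529D2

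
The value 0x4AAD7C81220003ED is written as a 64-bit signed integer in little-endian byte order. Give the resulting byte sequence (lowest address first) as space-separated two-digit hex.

Split into bytes (most-significant first): 4A AD 7C 81 22 00 03 ED.
In little-endian order the low byte comes first in memory.
So at ascending addresses the bytes are ED 03 00 22 81 7C AD 4A.

ED 03 00 22 81 7C AD 4A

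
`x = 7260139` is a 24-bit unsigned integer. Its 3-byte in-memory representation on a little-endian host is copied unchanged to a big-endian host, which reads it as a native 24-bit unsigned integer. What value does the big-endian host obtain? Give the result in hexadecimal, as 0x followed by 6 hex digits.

0xEBC76E

7260139 in 24-bit hexadecimal is 0x6EC7EB.
Stored little-endian, the bytes at ascending addresses are EB C7 6E.
Read back as big-endian, the last byte is least significant, giving 0xEBC76E.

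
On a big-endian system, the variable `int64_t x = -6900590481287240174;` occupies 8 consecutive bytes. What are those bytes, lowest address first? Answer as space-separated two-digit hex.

A0 3C 2D 84 A6 6E A6 12

Two's complement of -6900590481287240174 in 64 bits: 6900590481287240174 = 0x5FC3D27B599159EE; invert → 0xA03C2D84A66EA611; add 1 → 0xA03C2D84A66EA612.
Split into bytes (most-significant first): A0 3C 2D 84 A6 6E A6 12.
Big-endian stores the most-significant byte at the lowest address.
So the memory order matches the most-significant-first order: A0 3C 2D 84 A6 6E A6 12.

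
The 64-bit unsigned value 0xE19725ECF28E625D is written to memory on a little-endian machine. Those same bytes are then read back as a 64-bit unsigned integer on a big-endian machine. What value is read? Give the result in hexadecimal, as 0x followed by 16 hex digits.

0x5D628EF2EC2597E1

Stored little-endian, the bytes at ascending addresses are 5D 62 8E F2 EC 25 97 E1.
Read back as big-endian, the last byte is least significant, giving 0x5D628EF2EC2597E1.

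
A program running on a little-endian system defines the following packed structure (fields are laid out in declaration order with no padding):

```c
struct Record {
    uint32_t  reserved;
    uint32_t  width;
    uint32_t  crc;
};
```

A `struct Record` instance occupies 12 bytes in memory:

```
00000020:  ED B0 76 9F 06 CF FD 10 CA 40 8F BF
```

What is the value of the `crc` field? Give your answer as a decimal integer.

3213836490

`crc` follows `reserved` (4 B), `width` (4 B), so it starts at offset 4 + 4 = 8 and occupies 4 bytes.
Bytes at offsets 8..11: CA 40 8F BF.
In little-endian order the low byte comes first in memory.
Reassemble most-significant byte first: BF 8F 40 CA → 0xBF8F40CA.
0xBF8F40CA = 3213836490.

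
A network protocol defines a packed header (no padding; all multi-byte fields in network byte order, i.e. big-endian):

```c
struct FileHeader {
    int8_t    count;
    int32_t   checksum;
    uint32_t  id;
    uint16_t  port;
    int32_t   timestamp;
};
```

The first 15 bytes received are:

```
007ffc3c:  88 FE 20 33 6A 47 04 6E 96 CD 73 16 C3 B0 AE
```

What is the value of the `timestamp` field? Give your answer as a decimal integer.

`timestamp` follows `count` (1 B), `checksum` (4 B), `id` (4 B), `port` (2 B), so it starts at offset 1 + 4 + 4 + 2 = 11 and occupies 4 bytes.
Bytes at offsets 11..14: 16 C3 B0 AE.
Big-endian: lowest address holds the most-significant byte.
The bytes are already most-significant first: 0x16C3B0AE.
0x16C3B0AE = 381923502.

381923502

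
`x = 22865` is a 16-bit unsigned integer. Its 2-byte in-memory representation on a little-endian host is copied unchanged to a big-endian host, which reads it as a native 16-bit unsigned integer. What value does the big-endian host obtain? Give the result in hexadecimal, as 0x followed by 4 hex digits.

0x5159

22865 in 16-bit hexadecimal is 0x5951.
Stored little-endian, the bytes at ascending addresses are 51 59.
Read back as big-endian, the last byte is least significant, giving 0x5159.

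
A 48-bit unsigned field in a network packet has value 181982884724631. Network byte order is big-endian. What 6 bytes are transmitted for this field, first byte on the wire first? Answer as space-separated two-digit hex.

181982884724631 in hexadecimal, padded to 48 bits, is 0xA5833132FF97.
Split into bytes (most-significant first): A5 83 31 32 FF 97.
In big-endian order the high byte comes first in memory.
So the memory order matches the most-significant-first order: A5 83 31 32 FF 97.

A5 83 31 32 FF 97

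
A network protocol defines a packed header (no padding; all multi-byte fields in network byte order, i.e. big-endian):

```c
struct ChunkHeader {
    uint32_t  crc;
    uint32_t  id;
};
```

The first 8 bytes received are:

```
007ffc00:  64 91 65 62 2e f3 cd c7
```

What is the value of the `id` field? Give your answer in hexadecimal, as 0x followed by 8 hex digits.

0x2EF3CDC7

`id` follows `crc` (4 bytes), so it starts at byte offset 4 and occupies 4 bytes.
Bytes at offsets 4..7: 2E F3 CD C7.
Big-endian: lowest address holds the most-significant byte.
The bytes are already most-significant first: 0x2EF3CDC7.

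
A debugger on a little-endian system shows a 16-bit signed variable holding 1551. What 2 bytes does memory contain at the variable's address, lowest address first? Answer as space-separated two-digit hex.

0F 06

1551 in hexadecimal, padded to 16 bits, is 0x060F.
Split into bytes (most-significant first): 06 0F.
Little-endian: lowest address holds the least-significant byte.
So at ascending addresses the bytes are 0F 06.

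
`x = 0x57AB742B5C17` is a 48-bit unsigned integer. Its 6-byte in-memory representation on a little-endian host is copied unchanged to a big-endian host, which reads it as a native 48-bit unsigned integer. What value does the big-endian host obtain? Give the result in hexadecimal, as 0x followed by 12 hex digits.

0x175C2B74AB57

Stored little-endian, the bytes at ascending addresses are 17 5C 2B 74 AB 57.
Read back as big-endian, the last byte is least significant, giving 0x175C2B74AB57.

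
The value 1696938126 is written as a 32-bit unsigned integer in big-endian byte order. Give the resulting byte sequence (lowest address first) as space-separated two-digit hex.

1696938126 in hexadecimal, padded to 32 bits, is 0x6525388E.
Split into bytes (most-significant first): 65 25 38 8E.
In big-endian order the high byte comes first in memory.
So the memory order matches the most-significant-first order: 65 25 38 8E.

65 25 38 8E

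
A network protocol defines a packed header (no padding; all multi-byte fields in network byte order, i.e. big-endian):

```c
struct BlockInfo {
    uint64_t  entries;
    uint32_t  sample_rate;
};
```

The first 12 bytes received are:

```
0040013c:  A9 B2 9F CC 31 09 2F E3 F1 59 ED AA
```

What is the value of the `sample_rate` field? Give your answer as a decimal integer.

`sample_rate` follows `entries` (8 bytes), so it starts at byte offset 8 and occupies 4 bytes.
Bytes at offsets 8..11: F1 59 ED AA.
In big-endian order the high byte comes first in memory.
The bytes are already most-significant first: 0xF159EDAA.
0xF159EDAA = 4049202602.

4049202602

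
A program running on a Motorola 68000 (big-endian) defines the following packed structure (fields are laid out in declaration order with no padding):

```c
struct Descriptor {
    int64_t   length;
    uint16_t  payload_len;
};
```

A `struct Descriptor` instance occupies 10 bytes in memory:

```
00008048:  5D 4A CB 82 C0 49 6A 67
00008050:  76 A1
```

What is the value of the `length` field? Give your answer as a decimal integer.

6722409156236110439

`length` is the first field, at byte offset 0, occupying 8 bytes.
Bytes at offsets 0..7: 5D 4A CB 82 C0 49 6A 67.
Big-endian: lowest address holds the most-significant byte.
The bytes are already most-significant first: 0x5D4ACB82C0496A67.
0x5D4ACB82C0496A67 = 6722409156236110439.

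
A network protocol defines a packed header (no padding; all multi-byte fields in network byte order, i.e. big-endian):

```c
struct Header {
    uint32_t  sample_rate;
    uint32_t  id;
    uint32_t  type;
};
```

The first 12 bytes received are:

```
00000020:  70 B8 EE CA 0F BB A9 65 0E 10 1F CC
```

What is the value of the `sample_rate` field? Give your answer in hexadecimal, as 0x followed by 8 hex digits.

0x70B8EECA

`sample_rate` is the first field, at byte offset 0, occupying 4 bytes.
Bytes at offsets 0..3: 70 B8 EE CA.
In big-endian order the high byte comes first in memory.
The bytes are already most-significant first: 0x70B8EECA.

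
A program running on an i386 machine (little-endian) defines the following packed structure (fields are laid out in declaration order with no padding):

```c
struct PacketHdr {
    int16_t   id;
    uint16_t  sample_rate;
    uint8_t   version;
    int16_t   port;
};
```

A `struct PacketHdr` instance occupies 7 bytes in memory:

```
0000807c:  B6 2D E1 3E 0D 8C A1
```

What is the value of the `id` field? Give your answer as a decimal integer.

11702

`id` is the first field, at byte offset 0, occupying 2 bytes.
Bytes at offsets 0..1: B6 2D.
In little-endian order the low byte comes first in memory.
Reassemble most-significant byte first: 2D B6 → 0x2DB6.
0x2DB6 = 11702.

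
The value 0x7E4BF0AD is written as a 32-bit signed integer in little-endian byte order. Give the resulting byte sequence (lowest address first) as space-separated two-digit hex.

Split into bytes (most-significant first): 7E 4B F0 AD.
Little-endian stores the least-significant byte at the lowest address.
So at ascending addresses the bytes are AD F0 4B 7E.

AD F0 4B 7E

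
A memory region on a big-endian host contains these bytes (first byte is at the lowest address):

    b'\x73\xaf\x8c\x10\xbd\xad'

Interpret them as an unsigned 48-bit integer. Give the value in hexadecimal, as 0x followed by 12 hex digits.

0x73AF8C10BDAD

Big-endian: lowest address holds the most-significant byte.
The bytes are already most-significant first: 0x73AF8C10BDAD.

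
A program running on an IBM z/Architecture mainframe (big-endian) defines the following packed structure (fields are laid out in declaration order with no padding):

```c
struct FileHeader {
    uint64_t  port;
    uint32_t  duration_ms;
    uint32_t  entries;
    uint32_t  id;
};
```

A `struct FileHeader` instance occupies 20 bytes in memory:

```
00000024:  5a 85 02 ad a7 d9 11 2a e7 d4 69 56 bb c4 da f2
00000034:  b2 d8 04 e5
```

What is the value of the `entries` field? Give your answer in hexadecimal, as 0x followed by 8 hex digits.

0xBBC4DAF2

`entries` follows `port` (8 B), `duration_ms` (4 B), so it starts at offset 8 + 4 = 12 and occupies 4 bytes.
Bytes at offsets 12..15: BB C4 DA F2.
Big-endian stores the most-significant byte at the lowest address.
The bytes are already most-significant first: 0xBBC4DAF2.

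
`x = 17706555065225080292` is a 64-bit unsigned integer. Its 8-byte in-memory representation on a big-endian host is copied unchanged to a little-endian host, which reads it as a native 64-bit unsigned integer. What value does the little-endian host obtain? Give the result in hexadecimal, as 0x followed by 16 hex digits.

0xE46DA2BA0452BAF5

17706555065225080292 in 64-bit hexadecimal is 0xF5BA5204BAA26DE4.
Stored big-endian, the bytes at ascending addresses are F5 BA 52 04 BA A2 6D E4.
Read back as little-endian, the first byte is least significant, giving 0xE46DA2BA0452BAF5.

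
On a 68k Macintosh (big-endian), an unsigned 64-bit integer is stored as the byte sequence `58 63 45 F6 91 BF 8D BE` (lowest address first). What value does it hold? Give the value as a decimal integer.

In big-endian order the high byte comes first in memory.
The bytes are already most-significant first: 0x586345F691BF8DBE.
0x586345F691BF8DBE = 6369011223341534654.

6369011223341534654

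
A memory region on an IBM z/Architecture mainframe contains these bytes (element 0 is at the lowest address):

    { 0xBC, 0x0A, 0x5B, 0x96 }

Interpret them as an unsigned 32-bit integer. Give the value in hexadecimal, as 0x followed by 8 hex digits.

Big-endian: lowest address holds the most-significant byte.
The bytes are already most-significant first: 0xBC0A5B96.

0xBC0A5B96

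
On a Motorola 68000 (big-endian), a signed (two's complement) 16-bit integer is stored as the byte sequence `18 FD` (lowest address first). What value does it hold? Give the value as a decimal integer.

Big-endian stores the most-significant byte at the lowest address.
The bytes are already most-significant first: 0x18FD.
0x18FD = 6397.

6397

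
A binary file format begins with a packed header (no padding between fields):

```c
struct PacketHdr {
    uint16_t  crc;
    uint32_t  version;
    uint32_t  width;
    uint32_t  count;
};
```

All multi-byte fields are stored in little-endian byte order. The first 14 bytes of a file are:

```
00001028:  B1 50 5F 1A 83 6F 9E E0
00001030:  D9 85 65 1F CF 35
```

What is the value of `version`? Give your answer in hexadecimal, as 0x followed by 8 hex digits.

`version` follows `crc` (2 bytes), so it starts at byte offset 2 and occupies 4 bytes.
Bytes at offsets 2..5: 5F 1A 83 6F.
Little-endian stores the least-significant byte at the lowest address.
Reassemble most-significant byte first: 6F 83 1A 5F → 0x6F831A5F.

0x6F831A5F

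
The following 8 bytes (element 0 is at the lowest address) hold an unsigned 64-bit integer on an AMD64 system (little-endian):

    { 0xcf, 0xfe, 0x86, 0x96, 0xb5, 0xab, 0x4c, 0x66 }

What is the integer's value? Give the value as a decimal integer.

7371455486501519055

In little-endian order the low byte comes first in memory.
Reassemble most-significant byte first: 66 4C AB B5 96 86 FE CF → 0x664CABB59686FECF.
0x664CABB59686FECF = 7371455486501519055.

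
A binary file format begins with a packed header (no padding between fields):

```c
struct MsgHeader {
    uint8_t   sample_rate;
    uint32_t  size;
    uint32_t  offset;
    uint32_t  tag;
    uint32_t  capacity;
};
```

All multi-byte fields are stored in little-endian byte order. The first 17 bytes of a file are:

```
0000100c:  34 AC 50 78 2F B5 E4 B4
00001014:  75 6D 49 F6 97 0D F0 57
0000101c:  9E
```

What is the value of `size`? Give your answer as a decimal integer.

796414124

`size` follows `sample_rate` (1 byte), so it starts at byte offset 1 and occupies 4 bytes.
Bytes at offsets 1..4: AC 50 78 2F.
Little-endian stores the least-significant byte at the lowest address.
Reassemble most-significant byte first: 2F 78 50 AC → 0x2F7850AC.
0x2F7850AC = 796414124.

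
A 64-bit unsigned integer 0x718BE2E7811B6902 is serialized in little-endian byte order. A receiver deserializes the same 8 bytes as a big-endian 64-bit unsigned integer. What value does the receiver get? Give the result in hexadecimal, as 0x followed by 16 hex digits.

0x02691B81E7E28B71

Stored little-endian, the bytes at ascending addresses are 02 69 1B 81 E7 E2 8B 71.
Read back as big-endian, the last byte is least significant, giving 0x02691B81E7E28B71.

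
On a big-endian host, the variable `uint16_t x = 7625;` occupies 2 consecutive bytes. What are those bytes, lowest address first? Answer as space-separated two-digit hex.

1D C9

7625 in hexadecimal, padded to 16 bits, is 0x1DC9.
Split into bytes (most-significant first): 1D C9.
Big-endian stores the most-significant byte at the lowest address.
So the memory order matches the most-significant-first order: 1D C9.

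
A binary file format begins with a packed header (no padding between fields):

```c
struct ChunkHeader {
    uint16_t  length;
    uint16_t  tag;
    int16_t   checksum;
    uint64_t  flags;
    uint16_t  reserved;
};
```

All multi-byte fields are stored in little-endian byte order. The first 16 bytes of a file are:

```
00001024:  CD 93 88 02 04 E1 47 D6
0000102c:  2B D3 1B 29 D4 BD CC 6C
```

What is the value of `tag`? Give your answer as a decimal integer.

`tag` follows `length` (2 bytes), so it starts at byte offset 2 and occupies 2 bytes.
Bytes at offsets 2..3: 88 02.
In little-endian order the low byte comes first in memory.
Reassemble most-significant byte first: 02 88 → 0x0288.
0x0288 = 648.

648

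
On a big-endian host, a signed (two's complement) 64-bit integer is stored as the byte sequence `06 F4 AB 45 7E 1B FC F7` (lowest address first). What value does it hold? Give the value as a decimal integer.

Big-endian: lowest address holds the most-significant byte.
The bytes are already most-significant first: 0x06F4AB457E1BFCF7.
0x06F4AB457E1BFCF7 = 501213773501824247.

501213773501824247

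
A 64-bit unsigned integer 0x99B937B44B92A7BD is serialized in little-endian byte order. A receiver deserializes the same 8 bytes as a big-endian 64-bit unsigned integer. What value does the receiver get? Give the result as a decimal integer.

13666052448122812825

Stored little-endian, the bytes at ascending addresses are BD A7 92 4B B4 37 B9 99.
Read back as big-endian, the last byte is least significant, giving 0xBDA7924BB437B999.
0xBDA7924BB437B999 = 13666052448122812825.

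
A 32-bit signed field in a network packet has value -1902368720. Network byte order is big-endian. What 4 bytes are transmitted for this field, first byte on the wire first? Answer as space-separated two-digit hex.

Two's complement of -1902368720 in 32 bits: 1902368720 = 0x7163D7D0; invert → 0x8E9C282F; add 1 → 0x8E9C2830.
Split into bytes (most-significant first): 8E 9C 28 30.
In big-endian order the high byte comes first in memory.
So the memory order matches the most-significant-first order: 8E 9C 28 30.

8E 9C 28 30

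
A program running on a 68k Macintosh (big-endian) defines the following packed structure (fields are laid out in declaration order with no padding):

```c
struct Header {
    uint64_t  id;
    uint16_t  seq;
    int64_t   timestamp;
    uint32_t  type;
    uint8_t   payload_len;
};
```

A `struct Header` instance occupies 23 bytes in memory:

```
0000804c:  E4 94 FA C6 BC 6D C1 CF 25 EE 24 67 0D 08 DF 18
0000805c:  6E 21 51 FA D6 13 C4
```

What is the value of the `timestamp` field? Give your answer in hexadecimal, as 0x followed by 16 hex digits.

`timestamp` follows `id` (8 B), `seq` (2 B), so it starts at offset 8 + 2 = 10 and occupies 8 bytes.
Bytes at offsets 10..17: 24 67 0D 08 DF 18 6E 21.
Big-endian stores the most-significant byte at the lowest address.
The bytes are already most-significant first: 0x24670D08DF186E21.

0x24670D08DF186E21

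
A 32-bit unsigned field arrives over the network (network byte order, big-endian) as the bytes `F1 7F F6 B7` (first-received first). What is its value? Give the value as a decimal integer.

Big-endian: lowest address holds the most-significant byte.
The bytes are already most-significant first: 0xF17FF6B7.
0xF17FF6B7 = 4051695287.

4051695287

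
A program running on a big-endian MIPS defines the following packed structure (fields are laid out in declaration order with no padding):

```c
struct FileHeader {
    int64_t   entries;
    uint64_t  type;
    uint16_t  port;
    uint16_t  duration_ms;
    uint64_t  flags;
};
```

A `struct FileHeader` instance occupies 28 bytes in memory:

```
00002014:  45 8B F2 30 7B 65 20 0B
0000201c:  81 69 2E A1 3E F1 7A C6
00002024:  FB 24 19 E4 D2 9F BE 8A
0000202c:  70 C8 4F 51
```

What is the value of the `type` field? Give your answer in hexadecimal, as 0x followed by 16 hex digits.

0x81692EA13EF17AC6

`type` follows `entries` (8 bytes), so it starts at byte offset 8 and occupies 8 bytes.
Bytes at offsets 8..15: 81 69 2E A1 3E F1 7A C6.
Big-endian stores the most-significant byte at the lowest address.
The bytes are already most-significant first: 0x81692EA13EF17AC6.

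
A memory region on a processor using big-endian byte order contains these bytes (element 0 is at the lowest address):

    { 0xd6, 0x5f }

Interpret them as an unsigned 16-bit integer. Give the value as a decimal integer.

Big-endian stores the most-significant byte at the lowest address.
The bytes are already most-significant first: 0xD65F.
0xD65F = 54879.

54879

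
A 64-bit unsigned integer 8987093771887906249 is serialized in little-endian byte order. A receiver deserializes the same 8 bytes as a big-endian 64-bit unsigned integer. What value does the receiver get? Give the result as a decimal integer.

8987093771887906249 in 64-bit hexadecimal is 0x7CB8922B7C810DC9.
Stored little-endian, the bytes at ascending addresses are C9 0D 81 7C 2B 92 B8 7C.
Read back as big-endian, the last byte is least significant, giving 0xC90D817C2B92B87C.
0xC90D817C2B92B87C = 14487377946627717244.

14487377946627717244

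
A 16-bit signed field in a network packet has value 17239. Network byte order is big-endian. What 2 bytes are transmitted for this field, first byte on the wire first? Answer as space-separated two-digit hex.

17239 in hexadecimal, padded to 16 bits, is 0x4357.
Split into bytes (most-significant first): 43 57.
Big-endian: lowest address holds the most-significant byte.
So the memory order matches the most-significant-first order: 43 57.

43 57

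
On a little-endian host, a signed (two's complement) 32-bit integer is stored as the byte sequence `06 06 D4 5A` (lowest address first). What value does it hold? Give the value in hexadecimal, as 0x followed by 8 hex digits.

0x5AD40606

Little-endian stores the least-significant byte at the lowest address.
Reassemble most-significant byte first: 5A D4 06 06 → 0x5AD40606.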